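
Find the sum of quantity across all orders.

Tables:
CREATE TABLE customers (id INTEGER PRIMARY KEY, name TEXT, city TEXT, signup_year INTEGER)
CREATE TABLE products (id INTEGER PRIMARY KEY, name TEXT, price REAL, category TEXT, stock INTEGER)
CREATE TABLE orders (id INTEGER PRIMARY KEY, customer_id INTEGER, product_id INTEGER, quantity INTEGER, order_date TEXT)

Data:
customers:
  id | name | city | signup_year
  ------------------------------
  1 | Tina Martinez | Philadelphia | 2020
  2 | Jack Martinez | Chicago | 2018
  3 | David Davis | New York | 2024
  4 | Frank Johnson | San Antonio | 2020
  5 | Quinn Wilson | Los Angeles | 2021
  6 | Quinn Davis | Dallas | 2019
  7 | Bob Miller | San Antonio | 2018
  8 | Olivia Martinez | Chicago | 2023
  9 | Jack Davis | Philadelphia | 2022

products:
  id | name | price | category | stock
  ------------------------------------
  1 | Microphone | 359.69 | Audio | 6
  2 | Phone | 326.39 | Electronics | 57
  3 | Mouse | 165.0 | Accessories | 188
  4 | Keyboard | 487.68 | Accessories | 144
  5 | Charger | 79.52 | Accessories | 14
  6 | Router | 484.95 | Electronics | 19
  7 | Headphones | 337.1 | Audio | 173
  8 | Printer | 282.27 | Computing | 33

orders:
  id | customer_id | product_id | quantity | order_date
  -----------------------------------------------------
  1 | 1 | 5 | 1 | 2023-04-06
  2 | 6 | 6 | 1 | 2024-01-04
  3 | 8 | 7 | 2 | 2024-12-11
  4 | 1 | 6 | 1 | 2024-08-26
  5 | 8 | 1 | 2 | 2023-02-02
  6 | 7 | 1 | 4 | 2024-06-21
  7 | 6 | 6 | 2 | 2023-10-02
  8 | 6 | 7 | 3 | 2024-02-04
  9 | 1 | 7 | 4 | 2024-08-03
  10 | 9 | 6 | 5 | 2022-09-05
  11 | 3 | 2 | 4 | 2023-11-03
SELECT SUM(quantity) FROM orders

Execution result:
29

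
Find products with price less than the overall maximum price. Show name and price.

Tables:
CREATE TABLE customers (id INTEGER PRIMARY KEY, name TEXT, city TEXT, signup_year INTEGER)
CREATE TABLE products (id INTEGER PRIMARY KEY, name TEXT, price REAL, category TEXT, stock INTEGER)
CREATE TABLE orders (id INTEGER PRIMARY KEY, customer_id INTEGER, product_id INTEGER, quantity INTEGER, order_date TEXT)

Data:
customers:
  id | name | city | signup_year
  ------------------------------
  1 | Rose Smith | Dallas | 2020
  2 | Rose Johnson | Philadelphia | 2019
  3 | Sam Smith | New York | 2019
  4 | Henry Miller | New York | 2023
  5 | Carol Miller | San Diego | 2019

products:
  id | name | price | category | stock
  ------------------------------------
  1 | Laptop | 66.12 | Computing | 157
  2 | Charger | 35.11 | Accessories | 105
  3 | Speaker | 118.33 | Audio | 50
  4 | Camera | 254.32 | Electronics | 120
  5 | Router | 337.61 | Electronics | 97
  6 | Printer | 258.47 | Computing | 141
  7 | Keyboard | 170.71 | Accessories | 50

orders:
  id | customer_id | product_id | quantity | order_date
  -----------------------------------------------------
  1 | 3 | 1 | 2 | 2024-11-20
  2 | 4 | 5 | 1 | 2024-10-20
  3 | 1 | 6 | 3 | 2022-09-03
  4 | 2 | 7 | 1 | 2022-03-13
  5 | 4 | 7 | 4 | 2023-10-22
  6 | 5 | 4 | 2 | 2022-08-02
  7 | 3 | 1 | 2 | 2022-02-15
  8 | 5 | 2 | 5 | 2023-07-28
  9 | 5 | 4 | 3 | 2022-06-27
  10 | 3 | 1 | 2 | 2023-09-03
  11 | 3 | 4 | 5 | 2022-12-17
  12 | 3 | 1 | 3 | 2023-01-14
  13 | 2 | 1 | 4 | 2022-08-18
SELECT name, price FROM products WHERE price < (SELECT MAX(price) FROM products)

Execution result:
name | price
Laptop | 66.12
Charger | 35.11
Speaker | 118.33
Camera | 254.32
Printer | 258.47
Keyboard | 170.71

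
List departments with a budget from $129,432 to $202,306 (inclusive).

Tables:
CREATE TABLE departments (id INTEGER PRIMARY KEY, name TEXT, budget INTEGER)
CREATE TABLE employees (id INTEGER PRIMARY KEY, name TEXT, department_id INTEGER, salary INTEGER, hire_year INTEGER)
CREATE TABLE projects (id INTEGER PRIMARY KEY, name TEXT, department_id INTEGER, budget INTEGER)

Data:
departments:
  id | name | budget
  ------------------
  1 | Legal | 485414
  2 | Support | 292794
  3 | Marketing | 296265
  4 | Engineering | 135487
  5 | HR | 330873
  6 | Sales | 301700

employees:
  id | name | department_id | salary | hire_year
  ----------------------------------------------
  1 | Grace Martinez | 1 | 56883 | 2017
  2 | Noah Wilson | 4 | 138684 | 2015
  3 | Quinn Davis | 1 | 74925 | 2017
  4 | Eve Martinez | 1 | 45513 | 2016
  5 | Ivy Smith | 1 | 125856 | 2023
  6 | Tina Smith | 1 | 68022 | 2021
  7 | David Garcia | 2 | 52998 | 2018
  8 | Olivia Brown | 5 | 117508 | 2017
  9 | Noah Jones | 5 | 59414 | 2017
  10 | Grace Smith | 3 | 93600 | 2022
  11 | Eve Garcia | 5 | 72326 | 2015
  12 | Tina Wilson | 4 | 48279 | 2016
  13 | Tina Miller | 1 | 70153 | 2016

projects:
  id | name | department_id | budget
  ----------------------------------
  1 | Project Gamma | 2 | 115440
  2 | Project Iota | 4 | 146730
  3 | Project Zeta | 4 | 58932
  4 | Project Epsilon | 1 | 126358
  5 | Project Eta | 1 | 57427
SELECT name, budget FROM departments WHERE budget BETWEEN 129432 AND 202306

Execution result:
name | budget
Engineering | 135487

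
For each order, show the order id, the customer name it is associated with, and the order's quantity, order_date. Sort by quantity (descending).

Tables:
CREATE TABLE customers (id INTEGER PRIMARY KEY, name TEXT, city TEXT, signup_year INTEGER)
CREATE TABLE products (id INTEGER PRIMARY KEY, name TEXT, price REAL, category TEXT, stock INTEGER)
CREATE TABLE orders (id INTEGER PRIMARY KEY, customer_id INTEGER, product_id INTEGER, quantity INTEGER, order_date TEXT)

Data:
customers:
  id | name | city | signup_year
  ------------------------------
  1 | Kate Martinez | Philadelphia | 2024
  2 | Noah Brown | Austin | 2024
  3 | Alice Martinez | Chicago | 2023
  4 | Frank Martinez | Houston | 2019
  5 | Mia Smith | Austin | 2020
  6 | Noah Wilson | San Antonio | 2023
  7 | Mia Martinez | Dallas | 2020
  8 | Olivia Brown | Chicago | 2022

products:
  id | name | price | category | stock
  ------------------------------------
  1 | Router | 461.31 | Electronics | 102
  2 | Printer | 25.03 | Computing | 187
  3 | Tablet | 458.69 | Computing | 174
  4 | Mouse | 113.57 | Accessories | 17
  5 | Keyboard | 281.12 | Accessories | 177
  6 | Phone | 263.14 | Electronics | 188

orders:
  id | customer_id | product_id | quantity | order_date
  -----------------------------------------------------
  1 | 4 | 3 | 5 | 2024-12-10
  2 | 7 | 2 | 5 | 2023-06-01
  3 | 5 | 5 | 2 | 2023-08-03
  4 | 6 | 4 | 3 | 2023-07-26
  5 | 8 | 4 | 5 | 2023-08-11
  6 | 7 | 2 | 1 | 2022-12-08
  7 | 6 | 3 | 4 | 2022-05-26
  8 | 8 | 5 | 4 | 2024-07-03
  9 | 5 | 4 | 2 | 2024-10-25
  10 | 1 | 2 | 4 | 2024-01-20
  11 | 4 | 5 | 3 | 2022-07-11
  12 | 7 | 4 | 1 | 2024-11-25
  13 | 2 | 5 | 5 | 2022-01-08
SELECT c.id, p.name AS customer, c.quantity, c.order_date FROM orders c JOIN customers p ON c.customer_id = p.id ORDER BY c.quantity DESC

Execution result:
id | customer | quantity | order_date
1 | Frank Martinez | 5 | 2024-12-10
2 | Mia Martinez | 5 | 2023-06-01
5 | Olivia Brown | 5 | 2023-08-11
13 | Noah Brown | 5 | 2022-01-08
7 | Noah Wilson | 4 | 2022-05-26
8 | Olivia Brown | 4 | 2024-07-03
10 | Kate Martinez | 4 | 2024-01-20
4 | Noah Wilson | 3 | 2023-07-26
11 | Frank Martinez | 3 | 2022-07-11
3 | Mia Smith | 2 | 2023-08-03
9 | Mia Smith | 2 | 2024-10-25
6 | Mia Martinez | 1 | 2022-12-08
12 | Mia Martinez | 1 | 2024-11-25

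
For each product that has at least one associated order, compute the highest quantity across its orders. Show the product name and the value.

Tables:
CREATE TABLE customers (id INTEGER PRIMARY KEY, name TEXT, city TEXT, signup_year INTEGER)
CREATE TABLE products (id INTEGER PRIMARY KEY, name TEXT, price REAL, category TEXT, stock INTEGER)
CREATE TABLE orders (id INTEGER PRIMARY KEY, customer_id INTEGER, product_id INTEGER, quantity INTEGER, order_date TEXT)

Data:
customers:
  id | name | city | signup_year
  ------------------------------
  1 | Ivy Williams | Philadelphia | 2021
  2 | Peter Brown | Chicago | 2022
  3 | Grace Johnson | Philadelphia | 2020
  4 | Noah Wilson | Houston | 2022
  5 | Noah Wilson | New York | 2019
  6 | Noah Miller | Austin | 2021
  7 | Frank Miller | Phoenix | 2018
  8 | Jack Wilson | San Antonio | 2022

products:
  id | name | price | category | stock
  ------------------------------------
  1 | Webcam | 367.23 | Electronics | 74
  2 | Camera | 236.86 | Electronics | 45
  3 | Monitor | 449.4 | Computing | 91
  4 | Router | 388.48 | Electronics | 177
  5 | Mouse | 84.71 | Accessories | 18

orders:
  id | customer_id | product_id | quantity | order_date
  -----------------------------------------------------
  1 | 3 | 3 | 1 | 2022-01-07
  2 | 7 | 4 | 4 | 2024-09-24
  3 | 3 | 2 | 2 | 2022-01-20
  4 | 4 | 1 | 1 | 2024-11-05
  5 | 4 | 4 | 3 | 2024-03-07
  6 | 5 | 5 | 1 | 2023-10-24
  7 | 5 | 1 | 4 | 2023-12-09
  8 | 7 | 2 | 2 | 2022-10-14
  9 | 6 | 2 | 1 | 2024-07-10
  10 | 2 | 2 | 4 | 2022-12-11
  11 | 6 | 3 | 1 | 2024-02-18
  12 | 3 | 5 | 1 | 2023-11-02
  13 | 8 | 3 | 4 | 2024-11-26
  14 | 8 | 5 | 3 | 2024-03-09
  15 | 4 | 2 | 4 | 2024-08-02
SELECT p.name, MAX(c.quantity) AS max_quantity FROM orders c JOIN products p ON c.product_id = p.id GROUP BY p.id, p.name

Execution result:
name | max_quantity
Webcam | 4
Camera | 4
Monitor | 4
Router | 4
Mouse | 3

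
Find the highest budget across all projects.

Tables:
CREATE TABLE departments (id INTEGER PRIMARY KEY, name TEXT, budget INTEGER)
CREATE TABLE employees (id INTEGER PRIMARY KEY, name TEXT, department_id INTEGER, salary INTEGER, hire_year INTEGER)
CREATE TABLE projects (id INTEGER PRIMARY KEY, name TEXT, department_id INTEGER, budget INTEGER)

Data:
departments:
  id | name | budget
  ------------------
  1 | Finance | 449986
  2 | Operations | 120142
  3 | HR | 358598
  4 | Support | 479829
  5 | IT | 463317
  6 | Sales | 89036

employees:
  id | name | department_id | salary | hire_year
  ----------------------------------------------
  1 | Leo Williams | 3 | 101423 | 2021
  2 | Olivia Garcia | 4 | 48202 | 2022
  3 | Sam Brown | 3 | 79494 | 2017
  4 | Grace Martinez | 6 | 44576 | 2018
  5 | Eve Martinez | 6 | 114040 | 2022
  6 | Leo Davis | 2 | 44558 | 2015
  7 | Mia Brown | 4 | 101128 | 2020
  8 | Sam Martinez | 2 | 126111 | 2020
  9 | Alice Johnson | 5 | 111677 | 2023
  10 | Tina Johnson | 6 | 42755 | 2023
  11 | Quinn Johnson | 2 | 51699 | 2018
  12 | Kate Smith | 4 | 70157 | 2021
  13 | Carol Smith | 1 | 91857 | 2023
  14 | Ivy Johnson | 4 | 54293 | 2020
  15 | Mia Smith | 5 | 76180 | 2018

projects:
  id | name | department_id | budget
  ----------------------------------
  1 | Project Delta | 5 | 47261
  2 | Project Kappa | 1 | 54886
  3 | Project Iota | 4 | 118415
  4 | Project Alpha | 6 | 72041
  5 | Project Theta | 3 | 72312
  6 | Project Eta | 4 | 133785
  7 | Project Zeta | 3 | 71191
SELECT MAX(budget) FROM projects

Execution result:
133785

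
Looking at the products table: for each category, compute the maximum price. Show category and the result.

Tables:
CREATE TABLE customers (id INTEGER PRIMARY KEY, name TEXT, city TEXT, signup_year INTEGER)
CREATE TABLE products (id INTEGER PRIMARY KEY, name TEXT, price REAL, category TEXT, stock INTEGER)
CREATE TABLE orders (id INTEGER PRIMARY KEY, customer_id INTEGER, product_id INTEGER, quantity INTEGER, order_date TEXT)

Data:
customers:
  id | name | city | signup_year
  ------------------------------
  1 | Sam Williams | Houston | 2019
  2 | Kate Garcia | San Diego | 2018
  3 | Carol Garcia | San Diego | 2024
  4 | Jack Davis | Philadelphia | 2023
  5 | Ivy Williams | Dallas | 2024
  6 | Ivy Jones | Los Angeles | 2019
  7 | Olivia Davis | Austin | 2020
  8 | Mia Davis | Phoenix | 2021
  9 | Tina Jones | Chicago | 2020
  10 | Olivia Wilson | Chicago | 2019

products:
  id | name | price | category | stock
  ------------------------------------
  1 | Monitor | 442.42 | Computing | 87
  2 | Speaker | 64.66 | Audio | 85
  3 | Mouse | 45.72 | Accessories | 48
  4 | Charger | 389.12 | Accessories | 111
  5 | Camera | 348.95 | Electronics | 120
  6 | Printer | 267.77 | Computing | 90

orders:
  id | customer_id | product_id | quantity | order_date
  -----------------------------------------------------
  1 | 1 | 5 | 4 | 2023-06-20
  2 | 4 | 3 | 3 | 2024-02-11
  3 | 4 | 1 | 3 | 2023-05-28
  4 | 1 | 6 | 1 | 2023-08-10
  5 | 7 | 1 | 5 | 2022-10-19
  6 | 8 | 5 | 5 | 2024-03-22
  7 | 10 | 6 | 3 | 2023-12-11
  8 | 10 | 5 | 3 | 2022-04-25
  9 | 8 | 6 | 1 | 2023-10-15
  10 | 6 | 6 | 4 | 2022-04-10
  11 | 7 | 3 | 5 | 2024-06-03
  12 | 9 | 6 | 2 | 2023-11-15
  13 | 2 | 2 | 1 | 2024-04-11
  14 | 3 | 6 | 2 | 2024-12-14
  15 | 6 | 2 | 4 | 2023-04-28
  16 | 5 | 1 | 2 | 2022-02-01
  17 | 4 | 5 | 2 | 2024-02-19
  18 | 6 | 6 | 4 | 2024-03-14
SELECT category, MAX(price) AS max_price FROM products GROUP BY category

Execution result:
category | max_price
Accessories | 389.12
Audio | 64.66
Computing | 442.42
Electronics | 348.95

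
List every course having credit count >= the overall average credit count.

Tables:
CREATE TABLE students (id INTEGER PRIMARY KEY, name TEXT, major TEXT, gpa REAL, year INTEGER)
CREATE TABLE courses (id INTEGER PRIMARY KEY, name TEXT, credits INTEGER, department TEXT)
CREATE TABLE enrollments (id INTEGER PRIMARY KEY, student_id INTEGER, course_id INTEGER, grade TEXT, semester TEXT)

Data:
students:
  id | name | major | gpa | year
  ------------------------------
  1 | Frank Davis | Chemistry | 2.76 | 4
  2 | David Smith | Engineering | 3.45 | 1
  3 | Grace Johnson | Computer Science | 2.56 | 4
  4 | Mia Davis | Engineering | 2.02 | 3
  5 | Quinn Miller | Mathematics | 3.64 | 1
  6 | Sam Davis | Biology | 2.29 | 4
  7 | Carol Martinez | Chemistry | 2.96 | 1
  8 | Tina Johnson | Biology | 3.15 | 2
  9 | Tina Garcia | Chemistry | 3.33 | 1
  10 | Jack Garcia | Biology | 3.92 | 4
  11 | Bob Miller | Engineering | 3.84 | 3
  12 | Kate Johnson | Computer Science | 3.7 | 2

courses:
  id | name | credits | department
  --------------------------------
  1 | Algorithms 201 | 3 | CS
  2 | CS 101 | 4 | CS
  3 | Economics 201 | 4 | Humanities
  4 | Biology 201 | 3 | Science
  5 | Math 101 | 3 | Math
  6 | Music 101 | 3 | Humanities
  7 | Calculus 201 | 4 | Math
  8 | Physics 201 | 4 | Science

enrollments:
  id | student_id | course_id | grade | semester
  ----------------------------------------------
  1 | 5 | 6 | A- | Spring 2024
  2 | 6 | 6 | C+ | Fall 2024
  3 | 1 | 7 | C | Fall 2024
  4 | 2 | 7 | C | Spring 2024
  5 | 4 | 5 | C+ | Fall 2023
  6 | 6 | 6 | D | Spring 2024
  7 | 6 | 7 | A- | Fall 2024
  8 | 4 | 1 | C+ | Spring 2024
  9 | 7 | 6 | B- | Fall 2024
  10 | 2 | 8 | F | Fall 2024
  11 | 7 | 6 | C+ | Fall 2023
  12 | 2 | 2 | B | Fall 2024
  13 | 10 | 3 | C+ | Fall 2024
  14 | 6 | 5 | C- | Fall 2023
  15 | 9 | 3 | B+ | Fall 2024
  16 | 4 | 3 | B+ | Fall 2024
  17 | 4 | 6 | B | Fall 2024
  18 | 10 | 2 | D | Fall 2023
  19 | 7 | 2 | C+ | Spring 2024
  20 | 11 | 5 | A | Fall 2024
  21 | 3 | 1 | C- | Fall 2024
SELECT name, credits FROM courses WHERE credits >= (SELECT AVG(credits) FROM courses)

Execution result:
name | credits
CS 101 | 4
Economics 201 | 4
Calculus 201 | 4
Physics 201 | 4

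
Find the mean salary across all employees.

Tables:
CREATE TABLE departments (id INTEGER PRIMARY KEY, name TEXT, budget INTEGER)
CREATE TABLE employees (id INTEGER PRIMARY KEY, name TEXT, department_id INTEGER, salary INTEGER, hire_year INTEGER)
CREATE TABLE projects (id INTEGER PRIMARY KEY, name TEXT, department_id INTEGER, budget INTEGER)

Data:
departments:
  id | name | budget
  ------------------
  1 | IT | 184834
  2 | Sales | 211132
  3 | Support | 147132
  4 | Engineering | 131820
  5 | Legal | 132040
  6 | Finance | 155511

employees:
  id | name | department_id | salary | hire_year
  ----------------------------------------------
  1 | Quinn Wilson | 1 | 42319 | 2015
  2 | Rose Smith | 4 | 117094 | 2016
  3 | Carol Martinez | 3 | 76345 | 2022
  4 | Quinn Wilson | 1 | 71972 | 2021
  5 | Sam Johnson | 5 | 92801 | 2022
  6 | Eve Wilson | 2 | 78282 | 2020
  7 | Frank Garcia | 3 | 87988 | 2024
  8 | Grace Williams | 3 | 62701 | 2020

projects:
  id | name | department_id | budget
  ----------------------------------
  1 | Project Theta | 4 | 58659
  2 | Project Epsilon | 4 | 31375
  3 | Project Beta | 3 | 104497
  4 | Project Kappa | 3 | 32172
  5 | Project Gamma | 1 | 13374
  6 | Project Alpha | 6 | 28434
SELECT AVG(salary) FROM employees

Execution result:
78687.75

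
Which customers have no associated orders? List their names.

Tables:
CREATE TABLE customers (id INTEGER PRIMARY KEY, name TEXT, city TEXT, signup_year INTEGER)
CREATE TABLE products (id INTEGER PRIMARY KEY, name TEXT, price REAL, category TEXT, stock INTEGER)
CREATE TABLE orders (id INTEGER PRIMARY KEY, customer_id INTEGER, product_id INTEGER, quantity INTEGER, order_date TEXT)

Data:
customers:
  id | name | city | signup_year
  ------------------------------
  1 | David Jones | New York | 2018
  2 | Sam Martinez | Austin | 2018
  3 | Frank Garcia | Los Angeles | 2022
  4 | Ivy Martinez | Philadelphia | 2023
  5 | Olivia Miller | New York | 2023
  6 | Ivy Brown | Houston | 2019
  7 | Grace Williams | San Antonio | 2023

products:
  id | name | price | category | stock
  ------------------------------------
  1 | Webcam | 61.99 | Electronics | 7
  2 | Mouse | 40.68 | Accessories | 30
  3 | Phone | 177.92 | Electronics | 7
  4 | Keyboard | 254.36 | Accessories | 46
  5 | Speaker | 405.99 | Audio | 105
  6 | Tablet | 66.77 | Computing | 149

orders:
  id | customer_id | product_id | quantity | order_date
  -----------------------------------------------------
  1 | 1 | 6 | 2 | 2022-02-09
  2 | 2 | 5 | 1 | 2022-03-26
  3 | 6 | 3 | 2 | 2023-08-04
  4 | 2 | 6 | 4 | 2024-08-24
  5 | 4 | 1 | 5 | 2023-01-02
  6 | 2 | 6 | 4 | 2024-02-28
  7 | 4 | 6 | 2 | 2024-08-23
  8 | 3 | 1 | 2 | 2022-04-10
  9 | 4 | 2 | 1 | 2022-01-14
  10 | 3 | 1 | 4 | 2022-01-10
SELECT p.name FROM customers p LEFT JOIN orders c ON c.customer_id = p.id WHERE c.id IS NULL

Execution result:
name
Olivia Miller
Grace Williams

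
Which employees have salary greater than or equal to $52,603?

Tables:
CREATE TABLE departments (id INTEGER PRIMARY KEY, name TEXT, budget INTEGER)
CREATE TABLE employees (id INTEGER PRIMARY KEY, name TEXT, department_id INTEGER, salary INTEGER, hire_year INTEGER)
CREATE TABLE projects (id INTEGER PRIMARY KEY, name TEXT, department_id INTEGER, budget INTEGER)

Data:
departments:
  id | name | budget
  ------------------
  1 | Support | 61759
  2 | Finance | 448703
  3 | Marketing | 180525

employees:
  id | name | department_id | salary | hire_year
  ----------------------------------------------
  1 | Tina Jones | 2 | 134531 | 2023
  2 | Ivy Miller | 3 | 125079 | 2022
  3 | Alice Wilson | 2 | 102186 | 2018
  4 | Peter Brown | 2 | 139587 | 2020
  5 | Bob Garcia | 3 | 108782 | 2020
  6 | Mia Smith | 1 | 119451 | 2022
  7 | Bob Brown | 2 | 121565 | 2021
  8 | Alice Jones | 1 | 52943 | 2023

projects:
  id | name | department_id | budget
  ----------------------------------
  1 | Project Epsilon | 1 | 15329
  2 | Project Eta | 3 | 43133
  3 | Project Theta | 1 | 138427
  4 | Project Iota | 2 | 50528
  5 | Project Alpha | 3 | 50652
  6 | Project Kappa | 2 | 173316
SELECT name, salary FROM employees WHERE salary >= 52603

Execution result:
name | salary
Tina Jones | 134531
Ivy Miller | 125079
Alice Wilson | 102186
Peter Brown | 139587
Bob Garcia | 108782
Mia Smith | 119451
Bob Brown | 121565
Alice Jones | 52943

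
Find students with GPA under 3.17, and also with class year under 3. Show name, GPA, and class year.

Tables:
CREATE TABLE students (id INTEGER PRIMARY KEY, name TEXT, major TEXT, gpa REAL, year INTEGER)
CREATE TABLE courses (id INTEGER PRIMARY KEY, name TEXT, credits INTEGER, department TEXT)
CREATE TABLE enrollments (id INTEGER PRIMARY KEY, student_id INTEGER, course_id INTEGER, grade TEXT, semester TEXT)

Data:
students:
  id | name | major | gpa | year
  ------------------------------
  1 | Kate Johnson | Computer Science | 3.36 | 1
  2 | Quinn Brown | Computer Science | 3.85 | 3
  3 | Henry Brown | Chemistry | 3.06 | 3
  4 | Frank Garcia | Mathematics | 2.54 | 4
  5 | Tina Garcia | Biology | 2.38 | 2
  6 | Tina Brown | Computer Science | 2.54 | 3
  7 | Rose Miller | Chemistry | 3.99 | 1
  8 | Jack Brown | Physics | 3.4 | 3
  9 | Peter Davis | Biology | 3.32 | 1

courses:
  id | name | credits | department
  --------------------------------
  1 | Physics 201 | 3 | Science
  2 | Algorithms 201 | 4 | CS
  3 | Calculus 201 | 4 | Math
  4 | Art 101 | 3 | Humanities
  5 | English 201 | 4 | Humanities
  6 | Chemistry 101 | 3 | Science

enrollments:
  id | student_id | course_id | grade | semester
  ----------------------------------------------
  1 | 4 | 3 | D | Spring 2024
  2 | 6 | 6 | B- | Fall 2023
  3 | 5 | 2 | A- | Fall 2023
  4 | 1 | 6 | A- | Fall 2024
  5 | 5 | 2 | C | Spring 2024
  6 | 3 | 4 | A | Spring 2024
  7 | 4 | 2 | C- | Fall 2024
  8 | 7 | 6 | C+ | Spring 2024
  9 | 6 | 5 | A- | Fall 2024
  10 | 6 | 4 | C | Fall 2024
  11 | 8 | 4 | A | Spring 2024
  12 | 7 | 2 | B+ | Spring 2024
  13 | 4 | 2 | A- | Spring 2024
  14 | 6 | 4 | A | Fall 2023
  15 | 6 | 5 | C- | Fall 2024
SELECT name, gpa, year FROM students WHERE gpa < 3.17 AND year < 3

Execution result:
name | gpa | year
Tina Garcia | 2.38 | 2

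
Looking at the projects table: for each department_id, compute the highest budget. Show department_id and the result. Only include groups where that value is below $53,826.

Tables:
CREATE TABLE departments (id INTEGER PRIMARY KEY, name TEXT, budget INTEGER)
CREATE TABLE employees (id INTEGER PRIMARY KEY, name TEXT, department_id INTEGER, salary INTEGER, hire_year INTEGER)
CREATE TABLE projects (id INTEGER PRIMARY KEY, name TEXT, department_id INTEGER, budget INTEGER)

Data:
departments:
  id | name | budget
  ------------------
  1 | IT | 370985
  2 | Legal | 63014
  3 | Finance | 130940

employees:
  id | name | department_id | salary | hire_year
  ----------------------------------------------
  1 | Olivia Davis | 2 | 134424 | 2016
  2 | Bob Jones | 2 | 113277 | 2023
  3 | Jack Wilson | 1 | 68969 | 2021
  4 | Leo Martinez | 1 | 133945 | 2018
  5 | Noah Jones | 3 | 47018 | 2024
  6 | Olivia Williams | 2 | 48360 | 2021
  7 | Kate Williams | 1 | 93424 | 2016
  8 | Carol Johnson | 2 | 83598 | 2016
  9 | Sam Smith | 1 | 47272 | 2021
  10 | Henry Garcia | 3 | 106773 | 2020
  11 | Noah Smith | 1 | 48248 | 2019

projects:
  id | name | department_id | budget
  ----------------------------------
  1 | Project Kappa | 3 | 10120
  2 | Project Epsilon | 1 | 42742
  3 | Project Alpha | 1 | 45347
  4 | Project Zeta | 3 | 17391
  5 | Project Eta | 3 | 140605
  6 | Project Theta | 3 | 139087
SELECT department_id, MAX(budget) AS max_budget FROM projects GROUP BY department_id HAVING MAX(budget) < 53826

Execution result:
department_id | max_budget
1 | 45347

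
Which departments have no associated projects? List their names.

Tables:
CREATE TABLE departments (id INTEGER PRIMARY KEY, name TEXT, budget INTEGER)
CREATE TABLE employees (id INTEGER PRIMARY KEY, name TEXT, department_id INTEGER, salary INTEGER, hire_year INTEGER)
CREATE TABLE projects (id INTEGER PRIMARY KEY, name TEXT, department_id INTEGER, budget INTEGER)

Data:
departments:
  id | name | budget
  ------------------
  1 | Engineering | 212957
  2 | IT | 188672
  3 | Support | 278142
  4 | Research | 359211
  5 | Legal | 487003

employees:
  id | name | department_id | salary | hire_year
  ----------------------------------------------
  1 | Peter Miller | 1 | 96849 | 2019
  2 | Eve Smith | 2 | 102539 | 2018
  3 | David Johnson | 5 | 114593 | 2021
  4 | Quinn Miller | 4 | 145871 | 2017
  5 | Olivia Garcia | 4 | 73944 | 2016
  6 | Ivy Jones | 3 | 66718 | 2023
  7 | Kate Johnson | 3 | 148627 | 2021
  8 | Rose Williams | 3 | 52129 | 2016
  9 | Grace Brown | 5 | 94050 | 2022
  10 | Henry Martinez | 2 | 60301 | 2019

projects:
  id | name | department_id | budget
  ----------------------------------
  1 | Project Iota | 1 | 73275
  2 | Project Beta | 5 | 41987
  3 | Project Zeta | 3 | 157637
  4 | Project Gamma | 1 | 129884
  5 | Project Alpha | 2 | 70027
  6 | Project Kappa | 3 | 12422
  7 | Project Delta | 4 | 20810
SELECT p.name FROM departments p LEFT JOIN projects c ON c.department_id = p.id WHERE c.id IS NULL

Execution result:
(no rows)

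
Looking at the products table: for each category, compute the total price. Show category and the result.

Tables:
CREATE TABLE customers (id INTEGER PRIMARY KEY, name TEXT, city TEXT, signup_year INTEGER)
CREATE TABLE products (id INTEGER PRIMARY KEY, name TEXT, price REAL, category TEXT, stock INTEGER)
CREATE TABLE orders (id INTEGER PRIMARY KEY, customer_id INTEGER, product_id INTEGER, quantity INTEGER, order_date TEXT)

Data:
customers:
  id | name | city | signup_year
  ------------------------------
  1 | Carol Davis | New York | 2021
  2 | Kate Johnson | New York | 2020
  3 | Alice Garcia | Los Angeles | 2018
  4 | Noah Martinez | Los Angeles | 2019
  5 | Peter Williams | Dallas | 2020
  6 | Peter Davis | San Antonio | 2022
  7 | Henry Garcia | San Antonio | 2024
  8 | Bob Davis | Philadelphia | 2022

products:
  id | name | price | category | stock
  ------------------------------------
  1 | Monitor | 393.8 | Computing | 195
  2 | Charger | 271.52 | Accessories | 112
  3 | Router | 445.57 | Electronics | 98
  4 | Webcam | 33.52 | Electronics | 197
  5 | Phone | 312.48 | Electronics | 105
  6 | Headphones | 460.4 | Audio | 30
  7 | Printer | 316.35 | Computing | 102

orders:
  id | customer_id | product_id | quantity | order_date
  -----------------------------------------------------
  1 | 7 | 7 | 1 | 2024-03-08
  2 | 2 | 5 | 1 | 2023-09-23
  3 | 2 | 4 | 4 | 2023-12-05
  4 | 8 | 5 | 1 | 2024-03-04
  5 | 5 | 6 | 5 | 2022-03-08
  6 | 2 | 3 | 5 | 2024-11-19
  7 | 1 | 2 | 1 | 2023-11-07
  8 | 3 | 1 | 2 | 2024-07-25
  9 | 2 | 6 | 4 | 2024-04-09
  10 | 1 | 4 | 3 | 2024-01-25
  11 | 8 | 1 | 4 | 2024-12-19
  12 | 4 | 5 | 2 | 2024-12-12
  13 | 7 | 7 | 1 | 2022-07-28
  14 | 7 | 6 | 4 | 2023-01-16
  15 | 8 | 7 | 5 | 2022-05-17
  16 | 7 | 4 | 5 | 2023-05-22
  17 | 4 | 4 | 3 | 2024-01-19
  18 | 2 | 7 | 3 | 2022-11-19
SELECT category, SUM(price) AS sum_price FROM products GROUP BY category

Execution result:
category | sum_price
Accessories | 271.52
Audio | 460.40
Computing | 710.15
Electronics | 791.57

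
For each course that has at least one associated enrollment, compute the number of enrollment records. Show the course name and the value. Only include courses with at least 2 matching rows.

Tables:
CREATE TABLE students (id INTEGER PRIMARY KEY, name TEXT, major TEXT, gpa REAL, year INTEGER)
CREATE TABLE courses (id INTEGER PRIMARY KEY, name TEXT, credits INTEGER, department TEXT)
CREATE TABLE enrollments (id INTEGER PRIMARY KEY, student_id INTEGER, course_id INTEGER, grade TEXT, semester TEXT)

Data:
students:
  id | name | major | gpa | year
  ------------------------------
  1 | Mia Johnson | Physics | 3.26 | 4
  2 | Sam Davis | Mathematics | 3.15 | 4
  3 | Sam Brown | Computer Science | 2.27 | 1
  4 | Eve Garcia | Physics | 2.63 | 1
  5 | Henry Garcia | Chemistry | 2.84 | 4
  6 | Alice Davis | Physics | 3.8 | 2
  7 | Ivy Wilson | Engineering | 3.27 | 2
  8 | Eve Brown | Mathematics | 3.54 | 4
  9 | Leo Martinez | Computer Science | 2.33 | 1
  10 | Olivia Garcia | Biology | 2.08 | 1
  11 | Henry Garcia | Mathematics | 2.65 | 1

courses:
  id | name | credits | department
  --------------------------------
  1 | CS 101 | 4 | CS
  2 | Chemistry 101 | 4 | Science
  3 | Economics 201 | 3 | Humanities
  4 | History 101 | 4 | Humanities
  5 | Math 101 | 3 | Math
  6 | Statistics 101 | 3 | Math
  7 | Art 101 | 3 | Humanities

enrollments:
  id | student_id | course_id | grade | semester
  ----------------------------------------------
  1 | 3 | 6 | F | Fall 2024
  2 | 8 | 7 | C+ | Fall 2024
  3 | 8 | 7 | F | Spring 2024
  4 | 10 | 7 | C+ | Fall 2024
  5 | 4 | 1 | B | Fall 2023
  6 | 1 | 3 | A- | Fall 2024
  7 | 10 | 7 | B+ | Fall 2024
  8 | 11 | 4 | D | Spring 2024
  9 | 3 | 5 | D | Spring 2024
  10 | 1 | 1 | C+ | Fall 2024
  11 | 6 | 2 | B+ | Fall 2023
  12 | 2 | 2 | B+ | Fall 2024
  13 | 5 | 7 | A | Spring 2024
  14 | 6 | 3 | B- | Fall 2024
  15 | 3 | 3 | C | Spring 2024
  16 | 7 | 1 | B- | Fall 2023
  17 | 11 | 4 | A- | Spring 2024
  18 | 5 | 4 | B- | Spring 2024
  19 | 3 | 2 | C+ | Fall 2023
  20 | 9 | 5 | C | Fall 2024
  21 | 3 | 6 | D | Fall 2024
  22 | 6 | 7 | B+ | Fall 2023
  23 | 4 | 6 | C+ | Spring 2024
SELECT p.name, COUNT(*) AS n FROM enrollments c JOIN courses p ON c.course_id = p.id GROUP BY p.id, p.name HAVING COUNT(*) >= 2

Execution result:
name | n
CS 101 | 3
Chemistry 101 | 3
Economics 201 | 3
History 101 | 3
Math 101 | 2
Statistics 101 | 3
Art 101 | 6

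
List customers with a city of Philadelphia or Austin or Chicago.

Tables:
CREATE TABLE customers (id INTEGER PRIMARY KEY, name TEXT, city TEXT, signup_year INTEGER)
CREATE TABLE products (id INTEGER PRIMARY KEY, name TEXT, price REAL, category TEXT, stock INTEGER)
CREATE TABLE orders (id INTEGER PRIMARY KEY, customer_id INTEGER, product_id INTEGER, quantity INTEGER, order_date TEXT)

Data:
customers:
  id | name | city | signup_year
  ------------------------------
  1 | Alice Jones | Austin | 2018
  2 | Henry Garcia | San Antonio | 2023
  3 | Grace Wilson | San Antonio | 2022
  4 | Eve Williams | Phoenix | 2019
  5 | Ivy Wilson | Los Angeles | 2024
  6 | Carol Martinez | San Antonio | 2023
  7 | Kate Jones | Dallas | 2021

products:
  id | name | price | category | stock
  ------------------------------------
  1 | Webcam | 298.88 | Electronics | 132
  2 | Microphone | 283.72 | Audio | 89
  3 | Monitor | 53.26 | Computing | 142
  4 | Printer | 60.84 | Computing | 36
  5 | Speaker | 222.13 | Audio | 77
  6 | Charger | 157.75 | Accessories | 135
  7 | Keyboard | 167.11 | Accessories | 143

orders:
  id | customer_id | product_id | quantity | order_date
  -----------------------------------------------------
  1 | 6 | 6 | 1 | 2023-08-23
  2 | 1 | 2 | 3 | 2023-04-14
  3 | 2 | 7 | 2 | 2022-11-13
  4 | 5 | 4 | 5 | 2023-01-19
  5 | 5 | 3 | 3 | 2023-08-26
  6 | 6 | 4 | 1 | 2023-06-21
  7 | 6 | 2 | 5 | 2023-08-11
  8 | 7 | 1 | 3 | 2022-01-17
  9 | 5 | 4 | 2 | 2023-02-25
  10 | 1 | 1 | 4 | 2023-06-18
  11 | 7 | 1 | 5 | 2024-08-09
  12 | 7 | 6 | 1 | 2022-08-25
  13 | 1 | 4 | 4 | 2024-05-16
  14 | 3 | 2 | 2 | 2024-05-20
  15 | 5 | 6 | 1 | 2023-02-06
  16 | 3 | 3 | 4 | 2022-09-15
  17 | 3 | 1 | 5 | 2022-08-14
SELECT name, city FROM customers WHERE city IN ('Philadelphia', 'Austin', 'Chicago')

Execution result:
name | city
Alice Jones | Austin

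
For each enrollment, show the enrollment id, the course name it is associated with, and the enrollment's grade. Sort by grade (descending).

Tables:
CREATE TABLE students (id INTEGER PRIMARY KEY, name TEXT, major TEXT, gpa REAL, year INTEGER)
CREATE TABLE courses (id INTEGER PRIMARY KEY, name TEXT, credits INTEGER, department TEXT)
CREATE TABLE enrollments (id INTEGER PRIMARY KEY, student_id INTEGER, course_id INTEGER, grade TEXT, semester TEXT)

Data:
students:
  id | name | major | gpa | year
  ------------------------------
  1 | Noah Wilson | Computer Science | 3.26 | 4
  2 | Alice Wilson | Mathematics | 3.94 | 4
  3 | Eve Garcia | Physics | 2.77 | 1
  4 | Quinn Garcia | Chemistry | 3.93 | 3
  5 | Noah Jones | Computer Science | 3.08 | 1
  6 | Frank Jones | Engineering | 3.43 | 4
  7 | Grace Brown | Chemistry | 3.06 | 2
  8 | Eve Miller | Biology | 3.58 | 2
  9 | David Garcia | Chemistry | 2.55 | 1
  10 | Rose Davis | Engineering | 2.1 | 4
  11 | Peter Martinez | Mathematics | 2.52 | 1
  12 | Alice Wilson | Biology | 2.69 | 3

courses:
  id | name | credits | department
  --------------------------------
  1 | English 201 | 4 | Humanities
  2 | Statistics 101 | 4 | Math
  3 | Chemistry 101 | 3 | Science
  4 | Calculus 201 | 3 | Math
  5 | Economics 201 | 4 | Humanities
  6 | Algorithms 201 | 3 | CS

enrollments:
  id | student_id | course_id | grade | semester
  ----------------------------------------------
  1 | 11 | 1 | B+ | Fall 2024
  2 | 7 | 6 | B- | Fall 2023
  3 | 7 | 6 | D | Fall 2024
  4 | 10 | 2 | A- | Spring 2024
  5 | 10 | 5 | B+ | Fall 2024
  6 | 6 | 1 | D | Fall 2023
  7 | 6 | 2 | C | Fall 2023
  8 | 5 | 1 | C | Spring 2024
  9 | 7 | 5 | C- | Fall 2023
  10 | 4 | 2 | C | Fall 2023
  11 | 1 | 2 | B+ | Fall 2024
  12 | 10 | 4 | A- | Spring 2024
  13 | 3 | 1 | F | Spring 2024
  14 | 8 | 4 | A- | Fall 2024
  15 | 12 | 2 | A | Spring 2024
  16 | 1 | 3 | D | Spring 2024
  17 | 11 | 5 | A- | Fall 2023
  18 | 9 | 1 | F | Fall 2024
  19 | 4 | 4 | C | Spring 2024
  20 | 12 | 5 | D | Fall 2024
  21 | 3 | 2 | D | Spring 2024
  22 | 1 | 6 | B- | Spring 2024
SELECT c.id, p.name AS course, c.grade FROM enrollments c JOIN courses p ON c.course_id = p.id ORDER BY c.grade DESC

Execution result:
id | course | grade
13 | English 201 | F
18 | English 201 | F
3 | Algorithms 201 | D
6 | English 201 | D
16 | Chemistry 101 | D
20 | Economics 201 | D
21 | Statistics 101 | D
9 | Economics 201 | C-
7 | Statistics 101 | C
8 | English 201 | C
10 | Statistics 101 | C
19 | Calculus 201 | C
2 | Algorithms 201 | B-
22 | Algorithms 201 | B-
1 | English 201 | B+
5 | Economics 201 | B+
11 | Statistics 101 | B+
4 | Statistics 101 | A-
12 | Calculus 201 | A-
14 | Calculus 201 | A-
17 | Economics 201 | A-
15 | Statistics 101 | A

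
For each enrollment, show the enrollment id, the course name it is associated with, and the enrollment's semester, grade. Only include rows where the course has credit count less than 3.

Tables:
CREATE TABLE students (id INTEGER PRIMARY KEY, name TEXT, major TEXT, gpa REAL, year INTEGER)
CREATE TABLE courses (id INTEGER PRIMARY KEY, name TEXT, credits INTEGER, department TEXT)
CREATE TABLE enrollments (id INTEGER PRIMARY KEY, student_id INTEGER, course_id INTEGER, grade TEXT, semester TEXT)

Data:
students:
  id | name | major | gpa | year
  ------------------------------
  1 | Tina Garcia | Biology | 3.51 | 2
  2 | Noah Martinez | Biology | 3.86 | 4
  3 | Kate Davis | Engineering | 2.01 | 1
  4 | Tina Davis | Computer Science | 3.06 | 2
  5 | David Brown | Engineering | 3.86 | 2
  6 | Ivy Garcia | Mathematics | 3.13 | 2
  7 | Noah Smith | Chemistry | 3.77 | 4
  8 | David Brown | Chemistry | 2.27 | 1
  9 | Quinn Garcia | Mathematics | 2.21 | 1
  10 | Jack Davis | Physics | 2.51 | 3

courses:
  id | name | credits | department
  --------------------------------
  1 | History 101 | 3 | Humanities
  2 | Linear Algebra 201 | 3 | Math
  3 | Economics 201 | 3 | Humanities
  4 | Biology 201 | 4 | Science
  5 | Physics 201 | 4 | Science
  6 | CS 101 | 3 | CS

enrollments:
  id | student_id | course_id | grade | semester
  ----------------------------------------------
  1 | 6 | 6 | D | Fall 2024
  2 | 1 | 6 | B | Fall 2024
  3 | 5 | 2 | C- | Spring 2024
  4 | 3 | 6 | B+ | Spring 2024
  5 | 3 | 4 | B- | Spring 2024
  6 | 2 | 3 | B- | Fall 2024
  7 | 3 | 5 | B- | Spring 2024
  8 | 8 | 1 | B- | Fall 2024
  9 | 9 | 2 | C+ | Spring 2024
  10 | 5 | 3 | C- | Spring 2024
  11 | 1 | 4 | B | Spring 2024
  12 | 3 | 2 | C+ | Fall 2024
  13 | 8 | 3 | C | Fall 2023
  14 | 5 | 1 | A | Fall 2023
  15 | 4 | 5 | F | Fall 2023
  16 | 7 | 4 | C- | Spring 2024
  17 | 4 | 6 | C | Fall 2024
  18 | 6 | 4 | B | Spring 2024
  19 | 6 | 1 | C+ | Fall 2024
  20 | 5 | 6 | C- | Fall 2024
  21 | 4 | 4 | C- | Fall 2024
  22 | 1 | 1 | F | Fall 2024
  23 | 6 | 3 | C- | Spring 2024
SELECT c.id, p.name AS course, c.semester, c.grade FROM enrollments c JOIN courses p ON c.course_id = p.id WHERE p.credits < 3

Execution result:
(no rows)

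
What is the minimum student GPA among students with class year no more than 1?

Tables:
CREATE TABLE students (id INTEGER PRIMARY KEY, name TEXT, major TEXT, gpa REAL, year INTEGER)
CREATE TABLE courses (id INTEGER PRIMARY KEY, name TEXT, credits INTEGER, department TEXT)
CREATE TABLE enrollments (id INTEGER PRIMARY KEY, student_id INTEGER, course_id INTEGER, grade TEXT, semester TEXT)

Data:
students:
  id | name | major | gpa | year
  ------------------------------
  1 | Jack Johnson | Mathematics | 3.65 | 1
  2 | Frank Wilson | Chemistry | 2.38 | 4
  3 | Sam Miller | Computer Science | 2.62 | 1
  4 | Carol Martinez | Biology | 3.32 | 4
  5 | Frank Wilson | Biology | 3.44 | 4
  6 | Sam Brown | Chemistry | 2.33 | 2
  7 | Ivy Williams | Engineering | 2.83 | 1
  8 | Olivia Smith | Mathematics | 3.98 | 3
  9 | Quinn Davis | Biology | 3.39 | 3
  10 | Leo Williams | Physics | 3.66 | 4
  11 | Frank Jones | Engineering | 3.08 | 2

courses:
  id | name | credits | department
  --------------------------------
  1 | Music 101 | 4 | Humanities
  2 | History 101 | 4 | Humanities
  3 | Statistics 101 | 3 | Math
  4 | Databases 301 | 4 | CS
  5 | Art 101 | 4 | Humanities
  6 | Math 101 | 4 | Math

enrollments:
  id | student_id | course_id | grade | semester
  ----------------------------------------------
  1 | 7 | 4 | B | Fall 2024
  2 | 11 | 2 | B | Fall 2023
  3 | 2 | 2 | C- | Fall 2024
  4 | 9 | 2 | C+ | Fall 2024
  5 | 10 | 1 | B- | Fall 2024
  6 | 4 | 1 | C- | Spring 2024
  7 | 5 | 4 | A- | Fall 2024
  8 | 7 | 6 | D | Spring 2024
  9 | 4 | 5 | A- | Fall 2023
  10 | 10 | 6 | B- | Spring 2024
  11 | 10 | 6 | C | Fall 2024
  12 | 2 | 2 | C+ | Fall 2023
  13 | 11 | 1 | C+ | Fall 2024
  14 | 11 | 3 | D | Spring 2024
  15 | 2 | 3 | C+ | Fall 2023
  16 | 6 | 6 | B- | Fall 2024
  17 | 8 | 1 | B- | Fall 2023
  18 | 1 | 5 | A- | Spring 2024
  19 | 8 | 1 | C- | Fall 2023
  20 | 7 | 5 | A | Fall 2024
SELECT MIN(gpa) FROM students WHERE year <= 1

Execution result:
2.62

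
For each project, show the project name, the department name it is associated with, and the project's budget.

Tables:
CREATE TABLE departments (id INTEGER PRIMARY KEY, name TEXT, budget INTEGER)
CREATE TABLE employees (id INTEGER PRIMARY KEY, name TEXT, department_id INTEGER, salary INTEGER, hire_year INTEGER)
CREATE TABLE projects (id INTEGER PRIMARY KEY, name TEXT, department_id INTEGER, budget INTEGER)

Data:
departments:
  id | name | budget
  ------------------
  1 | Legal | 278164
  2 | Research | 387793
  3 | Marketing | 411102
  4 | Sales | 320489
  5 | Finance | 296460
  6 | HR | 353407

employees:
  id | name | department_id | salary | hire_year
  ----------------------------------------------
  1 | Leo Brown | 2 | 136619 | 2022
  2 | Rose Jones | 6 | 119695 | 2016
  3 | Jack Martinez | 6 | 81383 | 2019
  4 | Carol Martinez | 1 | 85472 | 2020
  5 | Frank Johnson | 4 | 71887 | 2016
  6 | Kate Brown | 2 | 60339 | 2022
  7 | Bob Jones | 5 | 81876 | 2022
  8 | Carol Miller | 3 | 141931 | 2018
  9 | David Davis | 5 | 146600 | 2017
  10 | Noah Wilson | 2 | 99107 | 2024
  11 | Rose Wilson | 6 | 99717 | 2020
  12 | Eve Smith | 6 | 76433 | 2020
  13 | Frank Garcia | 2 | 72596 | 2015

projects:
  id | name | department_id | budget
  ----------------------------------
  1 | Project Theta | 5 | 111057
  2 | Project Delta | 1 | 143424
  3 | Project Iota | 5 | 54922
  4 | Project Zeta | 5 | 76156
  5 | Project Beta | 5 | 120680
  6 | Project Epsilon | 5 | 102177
SELECT c.name, p.name AS department, c.budget FROM projects c JOIN departments p ON c.department_id = p.id

Execution result:
name | department | budget
Project Theta | Finance | 111057
Project Delta | Legal | 143424
Project Iota | Finance | 54922
Project Zeta | Finance | 76156
Project Beta | Finance | 120680
Project Epsilon | Finance | 102177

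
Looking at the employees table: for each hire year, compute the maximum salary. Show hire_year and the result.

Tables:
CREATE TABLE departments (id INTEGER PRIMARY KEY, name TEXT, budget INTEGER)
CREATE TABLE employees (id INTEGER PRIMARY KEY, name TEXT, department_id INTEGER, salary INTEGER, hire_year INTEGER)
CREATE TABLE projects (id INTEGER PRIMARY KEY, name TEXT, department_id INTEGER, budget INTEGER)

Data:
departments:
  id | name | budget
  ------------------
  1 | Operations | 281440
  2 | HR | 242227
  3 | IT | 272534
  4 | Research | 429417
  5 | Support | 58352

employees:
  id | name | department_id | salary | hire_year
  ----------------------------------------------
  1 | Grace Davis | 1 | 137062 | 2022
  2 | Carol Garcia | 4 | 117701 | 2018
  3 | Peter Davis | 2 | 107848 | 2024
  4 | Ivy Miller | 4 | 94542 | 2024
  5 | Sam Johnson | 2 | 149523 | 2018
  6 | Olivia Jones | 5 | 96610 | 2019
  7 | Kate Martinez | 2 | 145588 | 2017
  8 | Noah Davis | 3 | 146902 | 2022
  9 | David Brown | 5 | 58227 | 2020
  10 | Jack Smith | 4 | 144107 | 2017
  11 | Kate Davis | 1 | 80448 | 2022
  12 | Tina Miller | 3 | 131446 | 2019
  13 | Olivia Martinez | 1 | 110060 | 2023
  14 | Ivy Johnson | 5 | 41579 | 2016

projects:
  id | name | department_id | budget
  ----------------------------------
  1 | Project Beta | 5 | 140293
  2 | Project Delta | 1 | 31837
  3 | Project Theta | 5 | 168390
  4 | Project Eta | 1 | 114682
SELECT hire_year, MAX(salary) AS max_salary FROM employees GROUP BY hire_year

Execution result:
hire_year | max_salary
2016 | 41579
2017 | 145588
2018 | 149523
2019 | 131446
2020 | 58227
2022 | 146902
2023 | 110060
2024 | 107848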